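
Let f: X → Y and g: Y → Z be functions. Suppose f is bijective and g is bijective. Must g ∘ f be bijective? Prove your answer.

Injectivity: if g(f(u)) = g(f(v)) then f(u) = f(v) (g injective) so u = v (f injective).
Surjectivity: for c ∈ Z pick b with g(b) = c, then a with f(a) = b; then (g ∘ f)(a) = c.
Hence g ∘ f is bijective.

bijective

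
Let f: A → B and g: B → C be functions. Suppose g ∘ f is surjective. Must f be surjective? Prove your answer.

No. Take A = {1, 2}, B = {1, 2, 3, 4}, C = {1}, f(a) = 1 for every a ∈ A, and g(b) = 1 for every b ∈ B.
Then g ∘ f is surjective onto {1}, but 4 ∈ B has no preimage under f, so f is not surjective.

not surjective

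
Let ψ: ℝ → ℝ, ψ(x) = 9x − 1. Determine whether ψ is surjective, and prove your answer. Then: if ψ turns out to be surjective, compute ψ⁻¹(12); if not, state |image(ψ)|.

13/9

For any y ∈ ℝ, x = (y + 1)/9 satisfies ψ(x) = y.
So ψ is surjective.
Since ψ is surjective, we compute ψ⁻¹(12) = (12 + 1)/9 = 13/9.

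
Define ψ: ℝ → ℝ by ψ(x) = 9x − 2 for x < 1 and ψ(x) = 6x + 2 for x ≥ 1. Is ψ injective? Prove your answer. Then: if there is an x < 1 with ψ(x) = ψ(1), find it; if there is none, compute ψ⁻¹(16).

7/3

Both pieces are strictly increasing (slopes 9 and 6), so each is injective on its own interval.
The left piece maps (−∞, 1) onto (−∞, 7); the right piece maps [1, ∞) onto [8, ∞).
These images are disjoint, so no value is attained by both pieces. So ψ is injective.
Because the two images are disjoint, no x < 1 has ψ(x) = ψ(1), so we compute ψ⁻¹(16): 16 lies in [8, ∞), so solve 6x + 2 = 16: x = (16 − 2)/6 = 7/3.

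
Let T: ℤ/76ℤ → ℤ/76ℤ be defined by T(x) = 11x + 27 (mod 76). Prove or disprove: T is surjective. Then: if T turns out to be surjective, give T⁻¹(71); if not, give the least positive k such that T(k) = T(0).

4

Since gcd(11, 76) = 1, 11 is invertible modulo 76. Euclid's algorithm: 76 = 6·11 + 10, 11 = 1·10 + 1; back-substituting gives 1 = 7·11 − 1·76, so 11⁻¹ ≡ 7 (mod 76).
For any y ∈ ℤ/76ℤ, x = 7(y − 27) mod 76 satisfies T(x) = 11·7(y − 27) + 27 ≡ y (since 11·7 ≡ 1 mod 76). So every y has a preimage.
Therefore T is surjective.
Since T is surjective, we compute T⁻¹(71): solve 11x + 27 ≡ 71 (mod 76), i.e. 11x ≡ 44 (mod 76).
Multiplying by 11⁻¹ = 7 gives x ≡ 7·44 = 308 = 4·76 + 4 ≡ 4 (mod 76).
Check: T(4) = 11·4 + 27 = 71 ≡ 71 (mod 76).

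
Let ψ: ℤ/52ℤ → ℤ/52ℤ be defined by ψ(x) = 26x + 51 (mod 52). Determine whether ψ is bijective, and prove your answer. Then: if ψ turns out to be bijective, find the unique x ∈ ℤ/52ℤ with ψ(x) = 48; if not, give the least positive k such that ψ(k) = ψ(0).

Recall: ψ is injective when ψ(x_1) = ψ(x_2) forces x_1 = x_2.
We have gcd(26, 52) = 26 > 1. Taking x_1 = 0 and x_2 = 2: ψ(0) = 51 and ψ(2) = 26·2 + 51 = 103 ≡ 51 (mod 52).
So ψ(0) = ψ(2) while 0 ≠ 2, hence ψ is not injective, hence not bijective.
Since ψ is not bijective, we find the least positive k with ψ(k) = ψ(0): this means 26k ≡ 0 (mod 52), i.e. 52 ∣ 26k. Since gcd(26, 52) = 26, dividing through by 26 this holds exactly when 2 ∣ k.
The smallest positive such k is 2.

2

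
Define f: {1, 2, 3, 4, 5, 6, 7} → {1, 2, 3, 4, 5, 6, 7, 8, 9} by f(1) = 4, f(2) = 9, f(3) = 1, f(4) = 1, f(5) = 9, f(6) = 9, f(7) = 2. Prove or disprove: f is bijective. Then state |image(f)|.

f(3) = 1 = f(4) with 3 ≠ 4, so f is not injective, hence not bijective.
The image of f is {1, 2, 4, 9}, which has 4 elements.

4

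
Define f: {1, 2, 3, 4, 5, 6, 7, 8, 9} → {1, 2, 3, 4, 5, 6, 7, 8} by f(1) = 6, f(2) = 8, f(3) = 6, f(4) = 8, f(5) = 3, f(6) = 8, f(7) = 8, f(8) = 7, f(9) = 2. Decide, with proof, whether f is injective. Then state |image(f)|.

f(1) = 6 = f(3) with 1 ≠ 3, so f is not injective.
The image of f is {2, 3, 6, 7, 8}, which has 5 elements.

5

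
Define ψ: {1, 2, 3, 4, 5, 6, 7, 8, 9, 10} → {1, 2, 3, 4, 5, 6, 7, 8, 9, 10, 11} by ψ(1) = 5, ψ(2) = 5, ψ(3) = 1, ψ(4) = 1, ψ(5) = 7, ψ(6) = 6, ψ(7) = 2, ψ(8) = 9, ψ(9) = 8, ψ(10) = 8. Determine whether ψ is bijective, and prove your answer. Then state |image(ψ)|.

ψ(1) = 5 = ψ(2) with 1 ≠ 2, so ψ is not injective, hence not bijective.
The image of ψ is {1, 2, 5, 6, 7, 8, 9}, which has 7 elements.

7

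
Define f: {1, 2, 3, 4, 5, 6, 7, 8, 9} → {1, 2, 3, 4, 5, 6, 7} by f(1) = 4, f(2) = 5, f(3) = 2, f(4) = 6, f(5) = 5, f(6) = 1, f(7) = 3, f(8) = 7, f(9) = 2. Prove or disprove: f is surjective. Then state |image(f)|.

Every element of the codomain has a preimage: 1 = f(6), 2 = f(3), 3 = f(7), 4 = f(1), 5 = f(2), 6 = f(4), 7 = f(8).
So f is surjective.
The image of f is {1, 2, 3, 4, 5, 6, 7}, which has 7 elements.

7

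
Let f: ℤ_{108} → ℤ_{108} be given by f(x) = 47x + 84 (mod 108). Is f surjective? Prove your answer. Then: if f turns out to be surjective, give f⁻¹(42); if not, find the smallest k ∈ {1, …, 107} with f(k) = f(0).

Recall that surjectivity means every element of the codomain has a preimage under f.
Since gcd(47, 108) = 1, 47 is invertible modulo 108. Euclid's algorithm: 108 = 2·47 + 14, 47 = 3·14 + 5, 14 = 2·5 + 4, 5 = 1·4 + 1; back-substituting gives 1 = 23·47 − 10·108, so 47⁻¹ ≡ 23 (mod 108).
For any y ∈ ℤ_{108}, x = 23(y − 84) mod 108 satisfies f(x) = 47·23(y − 84) + 84 ≡ y (since 47·23 ≡ 1 mod 108). So every y has a preimage.
Thus f is surjective.
Since f is surjective, we find f⁻¹(42): we need 47x ≡ 42 − 84 ≡ 66 (mod 108). Using 47⁻¹ = 23: x ≡ 23·66 = 1518 = 14·108 + 6, so x = 6.
Check: f(6) = 47·6 + 84 = 366 = 3·108 + 42 ≡ 42 (mod 108).

6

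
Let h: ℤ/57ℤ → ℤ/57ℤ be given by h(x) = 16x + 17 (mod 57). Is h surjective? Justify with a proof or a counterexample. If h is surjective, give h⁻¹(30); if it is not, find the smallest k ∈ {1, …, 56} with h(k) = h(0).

Since gcd(16, 57) = 1, 16 is invertible modulo 57. Euclid's algorithm: 57 = 3·16 + 9, 16 = 1·9 + 7, 9 = 1·7 + 2, 7 = 3·2 + 1; back-substituting gives 1 = 25·16 − 7·57, so 16⁻¹ ≡ 25 (mod 57).
For any y ∈ ℤ/57ℤ, x = 25(y − 17) mod 57 satisfies h(x) = 16·25(y − 17) + 17 ≡ y (since 16·25 ≡ 1 mod 57). So every y has a preimage.
So h is surjective.
Since h is surjective, we compute h⁻¹(30): solve 16x + 17 ≡ 30 (mod 57), i.e. 16x ≡ 13 (mod 57).
Multiplying by 16⁻¹ = 25 gives x ≡ 25·13 = 325 = 5·57 + 40 ≡ 40 (mod 57).
Check: h(40) = 16·40 + 17 = 657 = 11·57 + 30 ≡ 30 (mod 57).

40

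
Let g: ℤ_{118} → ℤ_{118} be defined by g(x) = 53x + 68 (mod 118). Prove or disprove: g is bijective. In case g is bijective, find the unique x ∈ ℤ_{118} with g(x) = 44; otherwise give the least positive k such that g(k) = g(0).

4

If g(x_1) = g(x_2), then 53x_1 ≡ 53x_2 (mod 118). Because gcd(53, 118) = 1, we may cancel 53 to get x_1 ≡ x_2 (mod 118).
We now compute 53⁻¹ mod 118 explicitly. Euclid's algorithm: 118 = 2·53 + 12, 53 = 4·12 + 5, 12 = 2·5 + 2, 5 = 2·2 + 1; back-substituting gives 1 = 49·53 − 22·118, so 53⁻¹ ≡ 49 (mod 118).
For any y ∈ ℤ_{118}, x = 49(y − 68) mod 118 satisfies g(x) = 53·49(y − 68) + 68 ≡ y (since 53·49 ≡ 1 mod 118). So every y has a preimage.
Thus g is bijective.
Since g is bijective, we find g⁻¹(44): we need 53x ≡ 44 − 68 ≡ 94 (mod 118). Using 53⁻¹ = 49: x ≡ 49·94 = 4606 = 39·118 + 4, so x = 4.
Check: g(4) = 53·4 + 68 = 280 = 2·118 + 44 ≡ 44 (mod 118).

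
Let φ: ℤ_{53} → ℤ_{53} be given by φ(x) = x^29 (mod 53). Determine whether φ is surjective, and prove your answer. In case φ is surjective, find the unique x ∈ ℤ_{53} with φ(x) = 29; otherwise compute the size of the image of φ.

40

Since 53 is prime, the nonzero elements of ℤ_{53} form a cyclic group of order 52.
As gcd(29, 52) = 1, raising to the 29th power is a bijection on this group: if a^29 ≡ b^29 then (ab^{−1})^29 = 1, and the only element of order dividing gcd(29, 52) = 1 is 1, so a = b.
With φ(0) = 0 this makes φ injective on all of ℤ_{53}, hence bijective (finite equal-size domain and codomain). In particular φ is surjective.
Since φ is surjective, we find the preimage of 29. The inverse of x ↦ x^29 on (ℤ_{53})^× is x ↦ x^9, because 29·9 = 261 = 5·52 + 1 ≡ 1 (mod 52) and x^{52} = 1 for x ≠ 0 (Fermat). So φ⁻¹(29) = 29^9 mod 53.
Repeated squaring mod 53: 29^1 ≡ 29, 29^2 ≡ 29² = 841 ≡ 46, 29^4 ≡ 46² = 2116 ≡ 49, 29^8 ≡ 49² = 2401 ≡ 16. Since 9 = 8 + 1, 29^9 ≡ 16·29: 16·29 = 464 ≡ 40. So 29^9 ≡ 40 (mod 53).
Hence φ⁻¹(29) = 40.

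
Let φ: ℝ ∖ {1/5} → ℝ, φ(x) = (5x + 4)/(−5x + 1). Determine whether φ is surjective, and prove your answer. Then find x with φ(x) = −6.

If φ(x) = −1, cross-multiplying gives −5(5x + 4) = 5(−5x + 1), which simplifies to −20 = 5 — false.  So −1 has no preimage and φ is not surjective.
Solving φ(x) = −6: cross-multiplying gives 5x + 4 = −6(−5x + 1), which rearranges to −25x = −10, so x = 2/5.

2/5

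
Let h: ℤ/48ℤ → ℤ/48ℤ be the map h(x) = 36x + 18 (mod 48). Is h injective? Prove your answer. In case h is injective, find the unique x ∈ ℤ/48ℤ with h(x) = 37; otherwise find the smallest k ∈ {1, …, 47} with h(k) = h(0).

We have gcd(36, 48) = 12 > 1. Taking x_1 = 0 and x_2 = 4: h(0) = 18 and h(4) = 36·4 + 18 = 162 ≡ 18 (mod 48).
So h(0) = h(4) while 0 ≠ 4, thus h is not injective.
Since h is not injective, we find the least positive k with h(k) = h(0): this means 36k ≡ 0 (mod 48), i.e. 48 ∣ 36k. Since gcd(36, 48) = 12, dividing through by 12 this holds exactly when 4 ∣ 3k, and as gcd(3, 4) = 1, exactly when 4 ∣ k.
The smallest positive such k is 4.

4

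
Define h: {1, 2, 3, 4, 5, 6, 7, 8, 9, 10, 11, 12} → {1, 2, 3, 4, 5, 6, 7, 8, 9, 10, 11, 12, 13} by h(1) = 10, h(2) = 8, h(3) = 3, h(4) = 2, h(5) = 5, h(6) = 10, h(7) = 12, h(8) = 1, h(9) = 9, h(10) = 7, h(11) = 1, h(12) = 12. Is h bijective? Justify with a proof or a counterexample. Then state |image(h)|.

h(1) = 10 = h(6) with 1 ≠ 6, so h is not injective, hence not bijective.
The image of h is {1, 2, 3, 5, 7, 8, 9, 10, 12}, which has 9 elements.

9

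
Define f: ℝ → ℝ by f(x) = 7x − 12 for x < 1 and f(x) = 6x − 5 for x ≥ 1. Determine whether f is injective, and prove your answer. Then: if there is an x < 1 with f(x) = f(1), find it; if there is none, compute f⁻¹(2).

7/6

Both pieces are strictly increasing (slopes 7 and 6), so each is injective on its own interval.
The left piece maps (−∞, 1) onto (−∞, −5); the right piece maps [1, ∞) onto [1, ∞).
These images are disjoint, so no value is attained by both pieces. So f is injective.
Because the two images are disjoint, no x < 1 has f(x) = f(1), so we compute f⁻¹(2): 2 lies in [1, ∞), so solve 6x − 5 = 2: x = (2 + 5)/6 = 7/6.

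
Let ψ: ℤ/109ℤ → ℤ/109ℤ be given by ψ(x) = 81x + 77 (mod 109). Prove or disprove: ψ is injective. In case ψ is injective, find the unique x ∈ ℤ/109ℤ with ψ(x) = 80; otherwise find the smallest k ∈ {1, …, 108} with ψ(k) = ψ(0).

Recall that ψ is injective if ψ(x_1) = ψ(x_2) implies x_1 = x_2.
If ψ(x_1) = ψ(x_2), then 81x_1 ≡ 81x_2 (mod 109). Because gcd(81, 109) = 1, we may cancel 81 to get x_1 ≡ x_2 (mod 109).
Thus ψ is injective.
We now compute 81⁻¹ mod 109 explicitly. Euclid's algorithm: 109 = 1·81 + 28, 81 = 2·28 + 25, 28 = 1·25 + 3, 25 = 8·3 + 1; back-substituting gives 1 = 35·81 − 26·109, so 81⁻¹ ≡ 35 (mod 109).
Since ψ is injective, we compute ψ⁻¹(80): solve 81x + 77 ≡ 80 (mod 109), i.e. 81x ≡ 3 (mod 109).
Multiplying by 81⁻¹ = 35 gives x ≡ 35·3 = 105 ≡ 105 (mod 109).
Check: ψ(105) = 81·105 + 77 = 8582 = 78·109 + 80 ≡ 80 (mod 109).

105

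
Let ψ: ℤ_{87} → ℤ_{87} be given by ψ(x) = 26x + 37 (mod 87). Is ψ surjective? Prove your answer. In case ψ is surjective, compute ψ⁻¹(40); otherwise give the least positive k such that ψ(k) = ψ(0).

By definition, ψ is surjective if every y in the codomain equals ψ(x) for some x in the domain.
Since gcd(26, 87) = 1, 26 is invertible modulo 87. Euclid's algorithm: 87 = 3·26 + 9, 26 = 2·9 + 8, 9 = 1·8 + 1; back-substituting gives 1 = 77·26 − 23·87, so 26⁻¹ ≡ 77 (mod 87).
For any y ∈ ℤ_{87}, x = 77(y − 37) mod 87 satisfies ψ(x) = 26·77(y − 37) + 37 ≡ y (since 26·77 ≡ 1 mod 87). So every y has a preimage.
Therefore ψ is surjective.
Since ψ is surjective, we find ψ⁻¹(40): we need 26x ≡ 40 − 37 ≡ 3 (mod 87). Using 26⁻¹ = 77: x ≡ 77·3 = 231 = 2·87 + 57, so x = 57.
Check: ψ(57) = 26·57 + 37 = 1519 = 17·87 + 40 ≡ 40 (mod 87).

57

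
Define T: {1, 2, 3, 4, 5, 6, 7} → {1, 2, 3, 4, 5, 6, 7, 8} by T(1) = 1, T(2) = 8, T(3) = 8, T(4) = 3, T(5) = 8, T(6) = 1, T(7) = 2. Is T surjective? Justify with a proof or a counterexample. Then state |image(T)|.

No element maps to 4, so T is not surjective.
The image of T is {1, 2, 3, 8}, which has 4 elements.

4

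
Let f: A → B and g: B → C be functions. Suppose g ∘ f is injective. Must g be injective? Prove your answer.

No. Take A = {1, 2, 3}, B = {1, 2, 3, 4, 5}, C = {1, 2, 3, 4, 5}, f(a) = a for each a ∈ A, and g(b) = 4 if b ∈ {4, 5} else g(b) = b.
Then g ∘ f = f is injective (A ⊂ B and f is the inclusion), but g(4) = g(5) = 4 with 4 ≠ 5, so g is not injective.

not injective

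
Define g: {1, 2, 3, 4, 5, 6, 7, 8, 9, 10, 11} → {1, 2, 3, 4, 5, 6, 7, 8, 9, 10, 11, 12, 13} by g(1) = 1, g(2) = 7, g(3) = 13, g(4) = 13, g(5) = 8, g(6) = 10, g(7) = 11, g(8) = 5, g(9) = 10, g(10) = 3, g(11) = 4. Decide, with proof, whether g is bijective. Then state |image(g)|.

g(3) = 13 = g(4) with 3 ≠ 4, so g is not injective, hence not bijective.
The image of g is {1, 3, 4, 5, 7, 8, 10, 11, 13}, which has 9 elements.

9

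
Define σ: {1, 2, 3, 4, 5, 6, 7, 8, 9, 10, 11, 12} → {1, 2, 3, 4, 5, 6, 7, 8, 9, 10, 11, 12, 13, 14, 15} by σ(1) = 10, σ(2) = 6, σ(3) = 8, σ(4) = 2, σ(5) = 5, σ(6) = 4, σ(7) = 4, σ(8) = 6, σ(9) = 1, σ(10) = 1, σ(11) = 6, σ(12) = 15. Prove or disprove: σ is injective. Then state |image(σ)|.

σ(6) = 4 = σ(7) with 6 ≠ 7, so σ is not injective.
The image of σ is {1, 2, 4, 5, 6, 8, 10, 15}, which has 8 elements.

8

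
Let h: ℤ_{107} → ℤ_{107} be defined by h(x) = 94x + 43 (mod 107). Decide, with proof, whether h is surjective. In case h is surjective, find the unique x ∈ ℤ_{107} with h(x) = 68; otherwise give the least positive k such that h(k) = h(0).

31

Recall that surjectivity means every element of the codomain has a preimage under h.
Since gcd(94, 107) = 1, 94 is invertible modulo 107. Euclid's algorithm: 107 = 1·94 + 13, 94 = 7·13 + 3, 13 = 4·3 + 1; back-substituting gives 1 = 74·94 − 65·107, so 94⁻¹ ≡ 74 (mod 107).
For any y ∈ ℤ_{107}, x = 74(y − 43) mod 107 satisfies h(x) = 94·74(y − 43) + 43 ≡ y (since 94·74 ≡ 1 mod 107). So every y has a preimage.
So h is surjective.
Since h is surjective, we find h⁻¹(68): we need 94x ≡ 68 − 43 ≡ 25 (mod 107). Using 94⁻¹ = 74: x ≡ 74·25 = 1850 = 17·107 + 31, so x = 31.
Check: h(31) = 94·31 + 43 = 2957 = 27·107 + 68 ≡ 68 (mod 107).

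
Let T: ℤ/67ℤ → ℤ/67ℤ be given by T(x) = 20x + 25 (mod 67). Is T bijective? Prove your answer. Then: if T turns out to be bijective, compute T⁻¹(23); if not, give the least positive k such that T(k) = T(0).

20

Suppose T(a) = T(b) in ℤ/67ℤ. Then 20a + 25 ≡ 20b + 25 (mod 67), thus 20(a − b) ≡ 0 (mod 67).
Since gcd(20, 67) = 1, 20 is invertible modulo 67, thus a − b ≡ 0 (mod 67), i.e. a = b.
We now compute 20⁻¹ mod 67 explicitly. Euclid's algorithm: 67 = 3·20 + 7, 20 = 2·7 + 6, 7 = 1·6 + 1; back-substituting gives 1 = 57·20 − 17·67, so 20⁻¹ ≡ 57 (mod 67).
Then y ↦ 57(y − 25) is a two-sided inverse to T, so every y ∈ ℤ/67ℤ has a preimage.
Hence T is bijective.
Since T is bijective, we find T⁻¹(23): we need 20x ≡ 23 − 25 ≡ 65 (mod 67). Using 20⁻¹ = 57: x ≡ 57·65 = 3705 = 55·67 + 20, so x = 20.
Check: T(20) = 20·20 + 25 = 425 = 6·67 + 23 ≡ 23 (mod 67).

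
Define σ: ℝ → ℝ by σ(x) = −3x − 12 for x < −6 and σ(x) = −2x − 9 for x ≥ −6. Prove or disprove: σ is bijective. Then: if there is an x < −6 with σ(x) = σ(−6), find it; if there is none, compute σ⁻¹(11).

-23/3

Both pieces are strictly decreasing (slopes −3 and −2), so each is injective on its own interval.
The left piece maps (−∞, −6) onto (6, ∞); the right piece maps [−6, ∞) onto (−∞, 3].
The images leave a gap (6 has no preimage), so σ is not surjective, hence not bijective.
Because the two images are disjoint, no x < −6 has σ(x) = σ(−6), so we compute σ⁻¹(11): 11 lies in (6, ∞), so solve −3x − 12 = 11: x = (11 + 12)/(−3) = −23/3.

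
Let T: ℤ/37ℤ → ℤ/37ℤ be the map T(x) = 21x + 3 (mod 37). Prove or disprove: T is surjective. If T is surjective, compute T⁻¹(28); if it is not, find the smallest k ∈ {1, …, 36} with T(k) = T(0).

Since gcd(21, 37) = 1, 21 is invertible modulo 37. Euclid's algorithm: 37 = 1·21 + 16, 21 = 1·16 + 5, 16 = 3·5 + 1; back-substituting gives 1 = 30·21 − 17·37, so 21⁻¹ ≡ 30 (mod 37).
For any y ∈ ℤ/37ℤ, x = 30(y − 3) mod 37 satisfies T(x) = 21·30(y − 3) + 3 ≡ y (since 21·30 ≡ 1 mod 37). So every y has a preimage.
Hence T is surjective.
Since T is surjective, we compute T⁻¹(28): solve 21x + 3 ≡ 28 (mod 37), i.e. 21x ≡ 25 (mod 37).
Multiplying by 21⁻¹ = 30 gives x ≡ 30·25 = 750 = 20·37 + 10 ≡ 10 (mod 37).
Check: T(10) = 21·10 + 3 = 213 = 5·37 + 28 ≡ 28 (mod 37).

10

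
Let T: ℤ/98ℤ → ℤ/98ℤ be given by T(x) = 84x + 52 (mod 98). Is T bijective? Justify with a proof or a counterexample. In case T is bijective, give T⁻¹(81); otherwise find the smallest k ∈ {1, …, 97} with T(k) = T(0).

We have gcd(84, 98) = 14 > 1. Taking u = 0 and v = 7: T(0) = 52 and T(7) = 84·7 + 52 = 640 ≡ 52 (mod 98).
So T(0) = T(7) while 0 ≠ 7, hence T is not injective, hence not bijective.
Since T is not bijective, we find the least positive k with T(k) = T(0): this means 84k ≡ 0 (mod 98), i.e. 98 ∣ 84k. Since gcd(84, 98) = 14, dividing through by 14 this holds exactly when 7 ∣ 6k, and as gcd(6, 7) = 1, exactly when 7 ∣ k.
The smallest positive such k is 7.

7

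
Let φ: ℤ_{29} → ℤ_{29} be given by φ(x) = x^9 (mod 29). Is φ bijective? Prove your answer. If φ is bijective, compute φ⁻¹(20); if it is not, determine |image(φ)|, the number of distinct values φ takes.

7

Since 29 is prime, the nonzero elements of ℤ_{29} form a cyclic group of order 28.
As gcd(9, 28) = 1, raising to the 9th power is a bijection on this group: if u^9 ≡ v^9 then (uv^{−1})^9 = 1, and the only element of order dividing gcd(9, 28) = 1 is 1, so u = v.
With φ(0) = 0 this makes φ injective on all of ℤ_{29}, hence bijective (finite equal-size domain and codomain). In particular φ is bijective.
Since φ is bijective, we find the preimage of 20. The inverse of x ↦ x^9 on (ℤ_{29})^× is x ↦ x^25, because 9·25 = 225 = 8·28 + 1 ≡ 1 (mod 28) and x^{28} = 1 for x ≠ 0 (Fermat). So φ⁻¹(20) = 20^25 mod 29.
Repeated squaring mod 29: 20^1 ≡ 20, 20^2 ≡ 20² = 400 ≡ 23, 20^4 ≡ 23² = 529 ≡ 7, 20^8 ≡ 7² = 49 ≡ 20, 20^16 ≡ 20² = 400 ≡ 23. Since 25 = 16 + 8 + 1, 20^25 ≡ 23·20·20: 23·20 = 460 ≡ 25, then 25·20 = 500 ≡ 7. So 20^25 ≡ 7 (mod 29).
Hence φ⁻¹(20) = 7.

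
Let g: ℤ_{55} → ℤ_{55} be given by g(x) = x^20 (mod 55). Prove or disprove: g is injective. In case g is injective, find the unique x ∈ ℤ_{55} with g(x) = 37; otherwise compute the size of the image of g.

g(1) = 1^20 = 1.
g(2): Repeated squaring mod 55: 2^1 ≡ 2, 2^2 ≡ 2² = 4, 2^4 ≡ 4² = 16, 2^8 ≡ 16² = 256 ≡ 36, 2^16 ≡ 36² = 1296 ≡ 31. Since 20 = 16 + 4, 2^20 ≡ 31·16: 31·16 = 496 ≡ 1. So 2^20 ≡ 1 (mod 55).
So g(1) = g(2) = 1 while 1 ≠ 2, thus g is not injective.
Since g is not injective, we determine |image(g)|. Computing x^20 mod 55 for each x (by repeated squaring, reducing mod 55 at every step), the values g(0), g(1), …, g(54) are: 0, 1, 1, 1, 1, 45, 1, 1, 1, 1, 45, 11, 1, 1, 1, 45, 1, 1, 1, 1, 45, 1, 11, 1, 1, 45, 1, 1, 1, 1, 45, 1, 1, 11, 1, 45, 1, 1, 1, 1, 45, 1, 1, 1, 11, 45, 1, 1, 1, 1, 45, 1, 1, 1, 1.
The distinct values are {0, 1, 11, 45}; there are 4 of them.

4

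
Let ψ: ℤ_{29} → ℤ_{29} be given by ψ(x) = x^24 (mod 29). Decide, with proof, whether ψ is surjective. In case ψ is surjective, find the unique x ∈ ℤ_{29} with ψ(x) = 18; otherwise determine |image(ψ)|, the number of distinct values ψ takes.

8

ψ(2): Repeated squaring mod 29: 2^1 ≡ 2, 2^2 ≡ 2² = 4, 2^4 ≡ 4² = 16, 2^8 ≡ 16² = 256 ≡ 24, 2^16 ≡ 24² = 576 ≡ 25. Since 24 = 16 + 8, 2^24 ≡ 25·24: 25·24 = 600 ≡ 20. So 2^24 ≡ 20 (mod 29).
ψ(5): Repeated squaring mod 29: 5^1 ≡ 5, 5^2 ≡ 5² = 25, 5^4 ≡ 25² = 625 ≡ 16, 5^8 ≡ 16² = 256 ≡ 24, 5^16 ≡ 24² = 576 ≡ 25. Since 24 = 16 + 8, 5^24 ≡ 25·24: 25·24 = 600 ≡ 20. So 5^24 ≡ 20 (mod 29).
So ψ(2) = ψ(5) = 20 while 2 ≠ 5, thus ψ is not injective.
A non-injective map from the 29-element set ℤ_{29} to itself takes at most 28 distinct values, so it cannot be surjective. Therefore ψ is not surjective.
Since ψ is not surjective, we determine |image(ψ)|. Computing x^24 mod 29 for each x (by repeated squaring, reducing mod 29 at every step), the values ψ(0), ψ(1), …, ψ(28) are: 0, 1, 20, 24, 23, 20, 16, 24, 25, 25, 23, 7, 1, 7, 16, 16, 7, 1, 7, 23, 25, 25, 24, 16, 20, 23, 24, 20, 1.
The distinct values are {0, 1, 7, 16, 20, 23, 24, 25}; there are 8 of them.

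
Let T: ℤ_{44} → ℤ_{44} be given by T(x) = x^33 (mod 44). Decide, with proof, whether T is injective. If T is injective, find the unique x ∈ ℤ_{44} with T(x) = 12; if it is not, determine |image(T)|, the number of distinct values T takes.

33

T(0) = 0^33 = 0.
T(22): Repeated squaring mod 44: 22^1 ≡ 22, 22^2 ≡ 22² = 484 ≡ 0, 22^4 ≡ 0² = 0, 22^8 ≡ 0² = 0, 22^16 ≡ 0² = 0, 22^32 ≡ 0² = 0. Since 33 = 32 + 1, 22^33 ≡ 0·22: 0·22 = 0. So 22^33 ≡ 0 (mod 44).
So T(0) = T(22) = 0 while 0 ≠ 22, therefore T is not injective.
Since T is not injective, we determine |image(T)|. Computing x^33 mod 44 for each x (by repeated squaring, reducing mod 44 at every step), the values T(0), T(1), …, T(43) are: 0, 1, 8, 27, 20, 37, 40, 35, 28, 25, 32, 11, 12, 41, 16, 31, 4, 29, 24, 39, 36, 21, 0, 23, 8, 5, 20, 15, 40, 13, 28, 3, 32, 33, 12, 19, 16, 9, 4, 7, 24, 17, 36, 43.
The distinct values are {0, 1, 3, 4, 5, 7, 8, 9, 11, 12, 13, 15, 16, 17, 19, 20, 21, 23, 24, 25, 27, 28, 29, 31, 32, 33, 35, 36, 37, 39, 40, 41, 43}; there are 33 of them.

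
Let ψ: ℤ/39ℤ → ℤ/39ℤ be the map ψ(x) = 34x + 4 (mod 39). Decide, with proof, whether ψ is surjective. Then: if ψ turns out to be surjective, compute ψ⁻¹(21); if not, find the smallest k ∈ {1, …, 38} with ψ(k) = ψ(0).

20

Since gcd(34, 39) = 1, 34 is invertible modulo 39. Euclid's algorithm: 39 = 1·34 + 5, 34 = 6·5 + 4, 5 = 1·4 + 1; back-substituting gives 1 = 31·34 − 27·39, so 34⁻¹ ≡ 31 (mod 39).
For any y ∈ ℤ/39ℤ, x = 31(y − 4) mod 39 satisfies ψ(x) = 34·31(y − 4) + 4 ≡ y (since 34·31 ≡ 1 mod 39). So every y has a preimage.
Therefore ψ is surjective.
Since ψ is surjective, we find ψ⁻¹(21): we need 34x ≡ 21 − 4 ≡ 17 (mod 39). Using 34⁻¹ = 31: x ≡ 31·17 = 527 = 13·39 + 20, so x = 20.
Check: ψ(20) = 34·20 + 4 = 684 = 17·39 + 21 ≡ 21 (mod 39).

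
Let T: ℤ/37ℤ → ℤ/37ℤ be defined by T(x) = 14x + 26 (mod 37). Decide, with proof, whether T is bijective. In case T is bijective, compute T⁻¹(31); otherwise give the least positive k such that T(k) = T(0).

3

By definition, T is injective when T(a) = T(b) forces a = b.
If T(a) = T(b), then 14a ≡ 14b (mod 37). Because gcd(14, 37) = 1, we may cancel 14 to get a ≡ b (mod 37).
We now compute 14⁻¹ mod 37 explicitly. Euclid's algorithm: 37 = 2·14 + 9, 14 = 1·9 + 5, 9 = 1·5 + 4, 5 = 1·4 + 1; back-substituting gives 1 = 8·14 − 3·37, so 14⁻¹ ≡ 8 (mod 37).
Then y ↦ 8(y − 26) is a two-sided inverse to T, so every y ∈ ℤ/37ℤ has a preimage.
Therefore T is bijective.
Since T is bijective, we compute T⁻¹(31): solve 14x + 26 ≡ 31 (mod 37), i.e. 14x ≡ 5 (mod 37).
Multiplying by 14⁻¹ = 8 gives x ≡ 8·5 = 40 = 1·37 + 3 ≡ 3 (mod 37).
Check: T(3) = 14·3 + 26 = 68 = 1·37 + 31 ≡ 31 (mod 37).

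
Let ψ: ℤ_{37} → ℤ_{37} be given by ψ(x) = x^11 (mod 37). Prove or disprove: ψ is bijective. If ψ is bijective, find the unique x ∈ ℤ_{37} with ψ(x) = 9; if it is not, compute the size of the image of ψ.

Since 37 is prime, the nonzero elements of ℤ_{37} form a cyclic group of order 36.
As gcd(11, 36) = 1, raising to the 11th power is a bijection on this group: if a^11 ≡ b^11 then (ab^{−1})^11 = 1, and the only element of order dividing gcd(11, 36) = 1 is 1, so a = b.
With ψ(0) = 0 this makes ψ injective on all of ℤ_{37}, hence bijective (finite equal-size domain and codomain). In particular ψ is bijective.
Since ψ is bijective, we find the preimage of 9. The inverse of x ↦ x^11 on (ℤ_{37})^× is x ↦ x^23, because 11·23 = 253 = 7·36 + 1 ≡ 1 (mod 36) and x^{36} = 1 for x ≠ 0 (Fermat). So ψ⁻¹(9) = 9^23 mod 37.
Repeated squaring mod 37: 9^1 ≡ 9, 9^2 ≡ 9² = 81 ≡ 7, 9^4 ≡ 7² = 49 ≡ 12, 9^8 ≡ 12² = 144 ≡ 33, 9^16 ≡ 33² = 1089 ≡ 16. Since 23 = 16 + 4 + 2 + 1, 9^23 ≡ 16·12·7·9: 16·12 = 192 ≡ 7, then 7·7 = 49 ≡ 12, then 12·9 = 108 ≡ 34. So 9^23 ≡ 34 (mod 37).
Hence ψ⁻¹(9) = 34.

34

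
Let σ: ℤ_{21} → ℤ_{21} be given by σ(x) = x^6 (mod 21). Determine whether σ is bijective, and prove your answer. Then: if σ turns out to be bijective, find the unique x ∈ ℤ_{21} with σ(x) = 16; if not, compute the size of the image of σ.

4

σ(1) = 1^6 = 1.
σ(2): Repeated squaring mod 21: 2^1 ≡ 2, 2^2 ≡ 2² = 4, 2^4 ≡ 4² = 16. Since 6 = 4 + 2, 2^6 ≡ 16·4: 16·4 = 64 ≡ 1. So 2^6 ≡ 1 (mod 21).
So σ(1) = σ(2) = 1 while 1 ≠ 2, so σ is not injective, hence not bijective.
Since σ is not bijective, we determine |image(σ)|. Computing x^6 mod 21 for each x (by repeated squaring, reducing mod 21 at every step), the values σ(0), σ(1), …, σ(20) are: 0, 1, 1, 15, 1, 1, 15, 7, 1, 15, 1, 1, 15, 1, 7, 15, 1, 1, 15, 1, 1.
The distinct values are {0, 1, 7, 15}; there are 4 of them.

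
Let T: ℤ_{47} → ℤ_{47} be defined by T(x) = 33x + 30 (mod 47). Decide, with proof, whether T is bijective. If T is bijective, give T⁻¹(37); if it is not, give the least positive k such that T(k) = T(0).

23

Recall that injectivity means: for all x_1, x_2 in the domain, T(x_1) = T(x_2) implies x_1 = x_2.
If T(x_1) = T(x_2), then 33x_1 ≡ 33x_2 (mod 47). Because gcd(33, 47) = 1, we may cancel 33 to get x_1 ≡ x_2 (mod 47).
We now compute 33⁻¹ mod 47 explicitly. Euclid's algorithm: 47 = 1·33 + 14, 33 = 2·14 + 5, 14 = 2·5 + 4, 5 = 1·4 + 1; back-substituting gives 1 = 10·33 − 7·47, so 33⁻¹ ≡ 10 (mod 47).
For any y ∈ ℤ_{47}, x = 10(y − 30) mod 47 satisfies T(x) = 33·10(y − 30) + 30 ≡ y (since 33·10 ≡ 1 mod 47). So every y has a preimage.
So T is bijective.
Since T is bijective, we find T⁻¹(37): we need 33x ≡ 37 − 30 ≡ 7 (mod 47). Using 33⁻¹ = 10: x ≡ 10·7 = 70 = 1·47 + 23, so x = 23.
Check: T(23) = 33·23 + 30 = 789 = 16·47 + 37 ≡ 37 (mod 47).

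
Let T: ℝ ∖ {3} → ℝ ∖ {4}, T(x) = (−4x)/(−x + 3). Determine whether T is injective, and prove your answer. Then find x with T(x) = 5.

15

Suppose T(s) = T(t). Cross-multiplying: (−4s)(−t + 3) = (−4t)(−s + 3).
Expanding both sides and cancelling the symmetric terms leaves −12·(s − t) = 0. Since −12 ≠ 0, s = t. Thus T is injective.
Solving T(x) = 5: cross-multiplying gives −4x = 5(−x + 3), which rearranges to 1x = 15, so x = 15.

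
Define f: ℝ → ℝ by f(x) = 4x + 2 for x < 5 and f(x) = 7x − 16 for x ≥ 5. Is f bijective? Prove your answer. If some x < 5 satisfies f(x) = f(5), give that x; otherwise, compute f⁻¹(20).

Both pieces are strictly increasing (slopes 4 and 7), so each is injective on its own interval.
The left piece maps (−∞, 5) onto (−∞, 22); the right piece maps [5, ∞) onto [19, ∞).
These images overlap. In particular f(5) = 19 (right piece), and solving 4x + 2 = 19 on the left piece gives x = 17/4 < 5.
So f(17/4) = f(5) with 17/4 ≠ 5, and f is not injective, hence not bijective. This x = 17/4 is the requested value below 5.

17/4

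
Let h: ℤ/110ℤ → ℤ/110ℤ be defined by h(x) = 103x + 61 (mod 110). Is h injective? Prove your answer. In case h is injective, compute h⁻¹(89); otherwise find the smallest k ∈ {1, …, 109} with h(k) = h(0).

If h(x_1) = h(x_2), then 103x_1 ≡ 103x_2 (mod 110). Because gcd(103, 110) = 1, we may cancel 103 to get x_1 ≡ x_2 (mod 110).
Thus h is injective.
We now compute 103⁻¹ mod 110 explicitly. Euclid's algorithm: 110 = 1·103 + 7, 103 = 14·7 + 5, 7 = 1·5 + 2, 5 = 2·2 + 1; back-substituting gives 1 = 47·103 − 44·110, so 103⁻¹ ≡ 47 (mod 110).
Since h is injective, we compute h⁻¹(89): solve 103x + 61 ≡ 89 (mod 110), i.e. 103x ≡ 28 (mod 110).
Multiplying by 103⁻¹ = 47 gives x ≡ 47·28 = 1316 = 11·110 + 106 ≡ 106 (mod 110).
Check: h(106) = 103·106 + 61 = 10979 = 99·110 + 89 ≡ 89 (mod 110).

106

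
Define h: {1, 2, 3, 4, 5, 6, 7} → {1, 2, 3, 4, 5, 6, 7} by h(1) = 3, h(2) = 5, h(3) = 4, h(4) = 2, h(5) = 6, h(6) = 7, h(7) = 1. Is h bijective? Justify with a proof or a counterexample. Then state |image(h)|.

The values 3, 5, 4, 2, 6, 7, 1 are a permutation of {1, 2, 3, 4, 5, 6, 7}: each element appears exactly once.
So h is injective and surjective, hence bijective.
The image of h is {1, 2, 3, 4, 5, 6, 7}, which has 7 elements.

7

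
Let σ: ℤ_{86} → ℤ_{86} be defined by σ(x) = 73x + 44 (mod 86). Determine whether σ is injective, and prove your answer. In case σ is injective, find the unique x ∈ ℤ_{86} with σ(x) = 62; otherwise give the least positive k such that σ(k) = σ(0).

Recall: σ is injective when σ(a) = σ(b) forces a = b.
If σ(a) = σ(b), then 73a ≡ 73b (mod 86). Because gcd(73, 86) = 1, we may cancel 73 to get a ≡ b (mod 86).
Hence σ is injective.
We now compute 73⁻¹ mod 86 explicitly. Euclid's algorithm: 86 = 1·73 + 13, 73 = 5·13 + 8, 13 = 1·8 + 5, 8 = 1·5 + 3, 5 = 1·3 + 2, 3 = 1·2 + 1; back-substituting gives 1 = 33·73 − 28·86, so 73⁻¹ ≡ 33 (mod 86).
Since σ is injective, we find σ⁻¹(62): we need 73x ≡ 62 − 44 ≡ 18 (mod 86). Using 73⁻¹ = 33: x ≡ 33·18 = 594 = 6·86 + 78, so x = 78.
Check: σ(78) = 73·78 + 44 = 5738 = 66·86 + 62 ≡ 62 (mod 86).

78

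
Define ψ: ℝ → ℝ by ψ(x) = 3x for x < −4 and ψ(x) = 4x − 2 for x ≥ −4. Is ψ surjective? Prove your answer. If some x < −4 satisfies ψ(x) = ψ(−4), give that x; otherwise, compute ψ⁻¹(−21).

-6

Both pieces are strictly increasing (slopes 3 and 4), so each is injective on its own interval.
The left piece maps (−∞, −4) onto (−∞, −12); the right piece maps [−4, ∞) onto [−18, ∞).
The union (−∞, −12) ∪ [−18, ∞) covers ℝ, so ψ is surjective.
For the follow-up: the images overlap, so an x < −4 with ψ(x) = ψ(−4) exists. ψ(−4) = −18; solving 3x = −18 for x < −4 gives x = (−18 − 0)/3 = −6.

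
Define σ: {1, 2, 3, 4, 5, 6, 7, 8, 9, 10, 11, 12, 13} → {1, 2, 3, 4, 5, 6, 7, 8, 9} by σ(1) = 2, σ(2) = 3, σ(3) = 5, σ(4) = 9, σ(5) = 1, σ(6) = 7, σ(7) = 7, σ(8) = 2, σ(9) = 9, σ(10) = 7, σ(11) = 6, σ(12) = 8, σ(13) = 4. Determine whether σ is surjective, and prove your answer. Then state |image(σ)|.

9

Every element of the codomain has a preimage: 1 = σ(5), 2 = σ(1), 3 = σ(2), 4 = σ(13), 5 = σ(3), 6 = σ(11), 7 = σ(6), 8 = σ(12), 9 = σ(4).
So σ is surjective.
The image of σ is {1, 2, 3, 4, 5, 6, 7, 8, 9}, which has 9 elements.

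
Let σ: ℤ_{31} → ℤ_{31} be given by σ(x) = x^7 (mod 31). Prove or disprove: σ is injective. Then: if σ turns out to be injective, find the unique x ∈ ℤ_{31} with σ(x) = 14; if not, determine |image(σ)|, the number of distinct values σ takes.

28

Since 31 is prime, the nonzero elements of ℤ_{31} form a cyclic group of order 30.
As gcd(7, 30) = 1, raising to the 7th power is a bijection on this group: if s^7 ≡ t^7 then (st^{−1})^7 = 1, and the only element of order dividing gcd(7, 30) = 1 is 1, so s = t.
With σ(0) = 0 this makes σ injective on all of ℤ_{31}, hence bijective (finite equal-size domain and codomain). In particular σ is injective.
Since σ is injective, we find the preimage of 14. The inverse of x ↦ x^7 on (ℤ_{31})^× is x ↦ x^13, because 7·13 = 91 = 3·30 + 1 ≡ 1 (mod 30) and x^{30} = 1 for x ≠ 0 (Fermat). So σ⁻¹(14) = 14^13 mod 31.
Repeated squaring mod 31: 14^1 ≡ 14, 14^2 ≡ 14² = 196 ≡ 10, 14^4 ≡ 10² = 100 ≡ 7, 14^8 ≡ 7² = 49 ≡ 18. Since 13 = 8 + 4 + 1, 14^13 ≡ 18·7·14: 18·7 = 126 ≡ 2, then 2·14 = 28. So 14^13 ≡ 28 (mod 31).
Hence σ⁻¹(14) = 28.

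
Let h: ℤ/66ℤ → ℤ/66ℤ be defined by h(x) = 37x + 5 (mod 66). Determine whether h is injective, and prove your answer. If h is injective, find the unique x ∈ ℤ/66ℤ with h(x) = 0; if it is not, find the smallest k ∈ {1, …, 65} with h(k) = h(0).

7

If h(x_1) = h(x_2), then 37x_1 ≡ 37x_2 (mod 66). Because gcd(37, 66) = 1, we may cancel 37 to get x_1 ≡ x_2 (mod 66).
Therefore h is injective.
We now compute 37⁻¹ mod 66 explicitly. Euclid's algorithm: 66 = 1·37 + 29, 37 = 1·29 + 8, 29 = 3·8 + 5, 8 = 1·5 + 3, 5 = 1·3 + 2, 3 = 1·2 + 1; back-substituting gives 1 = 25·37 − 14·66, so 37⁻¹ ≡ 25 (mod 66).
Since h is injective, we find h⁻¹(0): we need 37x ≡ 0 − 5 ≡ 61 (mod 66). Using 37⁻¹ = 25: x ≡ 25·61 = 1525 = 23·66 + 7, so x = 7.
Check: h(7) = 37·7 + 5 = 264 = 4·66 + 0 ≡ 0 (mod 66).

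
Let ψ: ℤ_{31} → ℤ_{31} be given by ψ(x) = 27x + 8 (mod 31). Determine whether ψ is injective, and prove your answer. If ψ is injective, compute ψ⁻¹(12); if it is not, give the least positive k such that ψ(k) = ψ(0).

30

By definition, injectivity means: for all u, v in the domain, ψ(u) = ψ(v) implies u = v.
If ψ(u) = ψ(v), then 27u ≡ 27v (mod 31). Because gcd(27, 31) = 1, we may cancel 27 to get u ≡ v (mod 31).
Therefore ψ is injective.
We now compute 27⁻¹ mod 31 explicitly. Euclid's algorithm: 31 = 1·27 + 4, 27 = 6·4 + 3, 4 = 1·3 + 1; back-substituting gives 1 = 23·27 − 20·31, so 27⁻¹ ≡ 23 (mod 31).
Since ψ is injective, we find ψ⁻¹(12): we need 27x ≡ 12 − 8 ≡ 4 (mod 31). Using 27⁻¹ = 23: x ≡ 23·4 = 92 = 2·31 + 30, so x = 30.
Check: ψ(30) = 27·30 + 8 = 818 = 26·31 + 12 ≡ 12 (mod 31).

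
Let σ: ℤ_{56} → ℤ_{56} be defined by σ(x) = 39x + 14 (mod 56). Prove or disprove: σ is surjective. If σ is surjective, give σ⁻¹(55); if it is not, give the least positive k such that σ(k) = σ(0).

By definition, surjectivity means every element of the codomain has a preimage under σ.
Since gcd(39, 56) = 1, 39 is invertible modulo 56. Euclid's algorithm: 56 = 1·39 + 17, 39 = 2·17 + 5, 17 = 3·5 + 2, 5 = 2·2 + 1; back-substituting gives 1 = 23·39 − 16·56, so 39⁻¹ ≡ 23 (mod 56).
Then y ↦ 23(y − 14) is a two-sided inverse to σ, so every y ∈ ℤ_{56} has a preimage.
Thus σ is surjective.
Since σ is surjective, we compute σ⁻¹(55): solve 39x + 14 ≡ 55 (mod 56), i.e. 39x ≡ 41 (mod 56).
Multiplying by 39⁻¹ = 23 gives x ≡ 23·41 = 943 = 16·56 + 47 ≡ 47 (mod 56).
Check: σ(47) = 39·47 + 14 = 1847 = 32·56 + 55 ≡ 55 (mod 56).

47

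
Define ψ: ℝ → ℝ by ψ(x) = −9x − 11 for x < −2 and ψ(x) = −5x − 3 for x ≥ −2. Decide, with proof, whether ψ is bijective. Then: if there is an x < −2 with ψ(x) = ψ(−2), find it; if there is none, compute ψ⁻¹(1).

-4/5

Both pieces are strictly decreasing (slopes −9 and −5), so each is injective on its own interval.
The left piece maps (−∞, −2) onto (7, ∞); the right piece maps [−2, ∞) onto (−∞, 7].
Since 7 = 7, the images partition ℝ: ψ is injective and surjective, hence bijective.
Because the two images are disjoint, no x < −2 has ψ(x) = ψ(−2), so we compute ψ⁻¹(1): 1 lies in (−∞, 7], so solve −5x − 3 = 1: x = (1 + 3)/(−5) = −4/5.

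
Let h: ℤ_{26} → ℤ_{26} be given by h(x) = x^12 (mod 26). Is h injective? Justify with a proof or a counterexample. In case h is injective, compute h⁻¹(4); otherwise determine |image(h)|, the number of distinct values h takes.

4

h(1) = 1^12 = 1.
h(3): Repeated squaring mod 26: 3^1 ≡ 3, 3^2 ≡ 3² = 9, 3^4 ≡ 9² = 81 ≡ 3, 3^8 ≡ 3² = 9. Since 12 = 8 + 4, 3^12 ≡ 9·3: 9·3 = 27 ≡ 1. So 3^12 ≡ 1 (mod 26).
So h(1) = h(3) = 1 while 1 ≠ 3, therefore h is not injective.
Since h is not injective, we determine |image(h)|. Computing x^12 mod 26 for each x (by repeated squaring, reducing mod 26 at every step), the values h(0), h(1), …, h(25) are: 0, 1, 14, 1, 14, 1, 14, 1, 14, 1, 14, 1, 14, 13, 14, 1, 14, 1, 14, 1, 14, 1, 14, 1, 14, 1.
The distinct values are {0, 1, 13, 14}; there are 4 of them.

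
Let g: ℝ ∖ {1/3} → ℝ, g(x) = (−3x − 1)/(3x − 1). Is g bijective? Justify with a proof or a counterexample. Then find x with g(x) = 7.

If g(x) = −1, cross-multiplying gives 3(−3x − 1) = −3(3x − 1), which simplifies to −3 = 3 — false.  So −1 has no preimage and g is not surjective.
Hence g is not bijective.
Solving g(x) = 7: cross-multiplying gives −3x − 1 = 7(3x − 1), which rearranges to −24x = −6, so x = 1/4.

1/4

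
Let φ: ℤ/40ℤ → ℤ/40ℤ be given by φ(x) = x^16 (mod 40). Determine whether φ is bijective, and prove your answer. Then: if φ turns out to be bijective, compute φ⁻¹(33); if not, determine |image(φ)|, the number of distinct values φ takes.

4

φ(1) = 1^16 = 1.
φ(3): Repeated squaring mod 40: 3^1 ≡ 3, 3^2 ≡ 3² = 9, 3^4 ≡ 9² = 81 ≡ 1, 3^8 ≡ 1² = 1, 3^16 ≡ 1² = 1. So 3^16 ≡ 1 (mod 40).
So φ(1) = φ(3) = 1 while 1 ≠ 3, thus φ is not injective, hence not bijective.
Since φ is not bijective, we determine |image(φ)|. Computing x^16 mod 40 for each x (by repeated squaring, reducing mod 40 at every step), the values φ(0), φ(1), …, φ(39) are: 0, 1, 16, 1, 16, 25, 16, 1, 16, 1, 0, 1, 16, 1, 16, 25, 16, 1, 16, 1, 0, 1, 16, 1, 16, 25, 16, 1, 16, 1, 0, 1, 16, 1, 16, 25, 16, 1, 16, 1.
The distinct values are {0, 1, 16, 25}; there are 4 of them.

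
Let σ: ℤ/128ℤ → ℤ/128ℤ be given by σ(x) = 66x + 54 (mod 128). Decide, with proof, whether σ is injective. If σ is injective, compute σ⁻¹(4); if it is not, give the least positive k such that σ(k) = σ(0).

Recall: σ is injective when σ(x_1) = σ(x_2) forces x_1 = x_2.
We have gcd(66, 128) = 2 > 1. Taking x_1 = 0 and x_2 = 64: σ(0) = 54 and σ(64) = 66·64 + 54 = 4278 ≡ 54 (mod 128).
So σ(0) = σ(64) while 0 ≠ 64, hence σ is not injective.
Since σ is not injective, we find the least positive k with σ(k) = σ(0): this means 66k ≡ 0 (mod 128), i.e. 128 ∣ 66k. Since gcd(66, 128) = 2, dividing through by 2 this holds exactly when 64 ∣ 33k, and as gcd(33, 64) = 1, exactly when 64 ∣ k.
The smallest positive such k is 64.

64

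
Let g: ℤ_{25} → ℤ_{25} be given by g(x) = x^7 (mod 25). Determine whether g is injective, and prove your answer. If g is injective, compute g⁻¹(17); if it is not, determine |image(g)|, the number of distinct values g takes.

g(0) = 0^7 = 0.
g(5): Repeated squaring mod 25: 5^1 ≡ 5, 5^2 ≡ 5² = 25 ≡ 0, 5^4 ≡ 0² = 0. Since 7 = 4 + 2 + 1, 5^7 ≡ 0·0·5: 0·0 = 0, then 0·5 = 0. So 5^7 ≡ 0 (mod 25).
So g(0) = g(5) = 0 while 0 ≠ 5, so g is not injective.
Since g is not injective, we determine |image(g)|. Computing x^7 mod 25 for each x (by repeated squaring, reducing mod 25 at every step), the values g(0), g(1), …, g(24) are: 0, 1, 3, 12, 9, 0, 11, 18, 2, 19, 0, 21, 8, 17, 4, 0, 6, 23, 7, 14, 0, 16, 13, 22, 24.
The distinct values are {0, 1, 2, 3, 4, 6, 7, 8, 9, 11, 12, 13, 14, 16, 17, 18, 19, 21, 22, 23, 24}; there are 21 of them.

21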